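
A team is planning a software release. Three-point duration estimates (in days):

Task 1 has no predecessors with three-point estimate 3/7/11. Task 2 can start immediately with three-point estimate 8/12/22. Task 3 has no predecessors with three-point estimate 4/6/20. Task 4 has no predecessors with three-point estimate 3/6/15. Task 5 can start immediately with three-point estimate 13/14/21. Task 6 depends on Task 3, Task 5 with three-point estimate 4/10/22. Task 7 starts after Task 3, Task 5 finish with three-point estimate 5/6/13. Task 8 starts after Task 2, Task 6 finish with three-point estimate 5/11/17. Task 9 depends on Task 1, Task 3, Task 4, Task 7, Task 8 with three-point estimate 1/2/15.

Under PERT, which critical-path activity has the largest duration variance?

Task 6

te_Task 1 = (3 + 4·7 + 11)/6 = 42/6 = 7; σ²_Task 1 = ((11−3)/6)² = 1.778
te_Task 2 = (8 + 4·12 + 22)/6 = 78/6 = 13; σ²_Task 2 = ((22−8)/6)² = 5.444
te_Task 3 = (4 + 4·6 + 20)/6 = 48/6 = 8; σ²_Task 3 = ((20−4)/6)² = 7.111
te_Task 4 = (3 + 4·6 + 15)/6 = 42/6 = 7; σ²_Task 4 = ((15−3)/6)² = 4.000
te_Task 5 = (13 + 4·14 + 21)/6 = 90/6 = 15; σ²_Task 5 = ((21−13)/6)² = 1.778
te_Task 6 = (4 + 4·10 + 22)/6 = 66/6 = 11; σ²_Task 6 = ((22−4)/6)² = 9.000
te_Task 7 = (5 + 4·6 + 13)/6 = 42/6 = 7; σ²_Task 7 = ((13−5)/6)² = 1.778
te_Task 8 = (5 + 4·11 + 17)/6 = 66/6 = 11; σ²_Task 8 = ((17−5)/6)² = 4.000
te_Task 9 = (1 + 4·2 + 15)/6 = 24/6 = 4; σ²_Task 9 = ((15−1)/6)² = 5.444

Forward pass:
ES_Task 1 = 0; EF_Task 1 = 7
ES_Task 2 = 0; EF_Task 2 = 13
ES_Task 3 = 0; EF_Task 3 = 8
ES_Task 4 = 0; EF_Task 4 = 7
ES_Task 5 = 0; EF_Task 5 = 15
ES_Task 6 = max(EF_Task 3=8, EF_Task 5=15) = 15; EF_Task 6 = 15+11 = 26
ES_Task 7 = max(EF_Task 3=8, EF_Task 5=15) = 15; EF_Task 7 = 15+7 = 22
ES_Task 8 = max(EF_Task 2=13, EF_Task 6=26) = 26; EF_Task 8 = 26+11 = 37
ES_Task 9 = max(EF_Task 1=7, EF_Task 3=8, EF_Task 4=7, EF_Task 7=22, EF_Task 8=37) = 37; EF_Task 9 = 37+4 = 41
Expected project duration μ = 41 days. Critical path: Task 5 → Task 6 → Task 8 → Task 9.

Variances on critical path: σ²_Task 5=1.778, σ²_Task 6=9.000, σ²_Task 8=4.000, σ²_Task 9=5.444.
Largest is σ²_Task 6 = 9.000.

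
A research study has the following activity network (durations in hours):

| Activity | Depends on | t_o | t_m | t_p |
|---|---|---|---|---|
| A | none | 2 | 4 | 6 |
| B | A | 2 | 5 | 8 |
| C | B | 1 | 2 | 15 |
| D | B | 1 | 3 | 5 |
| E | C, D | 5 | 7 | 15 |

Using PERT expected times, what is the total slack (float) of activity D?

te_A = (2 + 4·4 + 6)/6 = 24/6 = 4
te_B = (2 + 4·5 + 8)/6 = 30/6 = 5
te_C = (1 + 4·2 + 15)/6 = 24/6 = 4
te_D = (1 + 4·3 + 5)/6 = 18/6 = 3
te_E = (5 + 4·7 + 15)/6 = 48/6 = 8

Forward pass:
ES_A = 0; EF_A = 4
ES_B = 4; EF_B = 4+5 = 9
ES_C = 9; EF_C = 9+4 = 13
ES_D = 9; EF_D = 9+3 = 12
ES_E = max(EF_C=13, EF_D=12) = 13; EF_E = 13+8 = 21
Expected project duration μ = 21 hours. Critical path: A → B → C → E.

Backward pass:
LF_E = 21; LS_E = 21−8 = 13
LF_D = LS_E = 13; LS_D = 13−3 = 10
LF_C = LS_E = 13; LS_C = 13−4 = 9
LF_B = min(LS_C=9, LS_D=10) = 9; LS_B = 9−5 = 4
LF_A = LS_B = 4; LS_A = 4−4 = 0
Slack_D = LS_D − ES_D = 10 − 9 = 1

1 hours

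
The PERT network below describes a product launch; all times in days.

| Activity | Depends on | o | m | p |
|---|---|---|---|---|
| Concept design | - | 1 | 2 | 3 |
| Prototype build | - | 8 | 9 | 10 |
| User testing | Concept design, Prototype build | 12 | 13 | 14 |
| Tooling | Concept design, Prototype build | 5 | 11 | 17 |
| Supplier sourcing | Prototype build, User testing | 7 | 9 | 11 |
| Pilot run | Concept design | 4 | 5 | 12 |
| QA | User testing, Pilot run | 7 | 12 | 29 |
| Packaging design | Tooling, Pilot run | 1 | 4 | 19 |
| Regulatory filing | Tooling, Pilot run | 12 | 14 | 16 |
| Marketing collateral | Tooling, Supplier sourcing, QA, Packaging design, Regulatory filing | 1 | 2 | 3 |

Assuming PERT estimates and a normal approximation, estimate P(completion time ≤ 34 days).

te_Concept design = (1 + 4·2 + 3)/6 = 12/6 = 2; σ²_Concept design = ((3−1)/6)² = 0.111
te_Prototype build = (8 + 4·9 + 10)/6 = 54/6 = 9; σ²_Prototype build = ((10−8)/6)² = 0.111
te_User testing = (12 + 4·13 + 14)/6 = 78/6 = 13; σ²_User testing = ((14−12)/6)² = 0.111
te_Tooling = (5 + 4·11 + 17)/6 = 66/6 = 11; σ²_Tooling = ((17−5)/6)² = 4.000
te_Supplier sourcing = (7 + 4·9 + 11)/6 = 54/6 = 9; σ²_Supplier sourcing = ((11−7)/6)² = 0.444
te_Pilot run = (4 + 4·5 + 12)/6 = 36/6 = 6; σ²_Pilot run = ((12−4)/6)² = 1.778
te_QA = (7 + 4·12 + 29)/6 = 84/6 = 14; σ²_QA = ((29−7)/6)² = 13.444
te_Packaging design = (1 + 4·4 + 19)/6 = 36/6 = 6; σ²_Packaging design = ((19−1)/6)² = 9.000
te_Regulatory filing = (12 + 4·14 + 16)/6 = 84/6 = 14; σ²_Regulatory filing = ((16−12)/6)² = 0.444
te_Marketing collateral = (1 + 4·2 + 3)/6 = 12/6 = 2; σ²_Marketing collateral = ((3−1)/6)² = 0.111

Forward pass:
ES_Concept design = 0; EF_Concept design = 2
ES_Prototype build = 0; EF_Prototype build = 9
ES_User testing = max(EF_Concept design=2, EF_Prototype build=9) = 9; EF_User testing = 9+13 = 22
ES_Tooling = max(EF_Concept design=2, EF_Prototype build=9) = 9; EF_Tooling = 9+11 = 20
ES_Supplier sourcing = max(EF_Prototype build=9, EF_User testing=22) = 22; EF_Supplier sourcing = 22+9 = 31
ES_Pilot run = 2; EF_Pilot run = 2+6 = 8
ES_QA = max(EF_User testing=22, EF_Pilot run=8) = 22; EF_QA = 22+14 = 36
ES_Packaging design = max(EF_Tooling=20, EF_Pilot run=8) = 20; EF_Packaging design = 20+6 = 26
ES_Regulatory filing = max(EF_Tooling=20, EF_Pilot run=8) = 20; EF_Regulatory filing = 20+14 = 34
ES_Marketing collateral = max(EF_Tooling=20, EF_Supplier sourcing=31, EF_QA=36, EF_Packaging design=26, EF_Regulatory filing=34) = 36; EF_Marketing collateral = 36+2 = 38
Expected project duration μ = 38 days. Critical path: Prototype build → User testing → QA → Marketing collateral.

Variance along critical path = 0.111 + 0.111 + 13.444 + 0.111 = 13.778; σ = √13.778 = 3.712 days.
Z = (34 − 38) / 3.712 = -1.078
P(T ≤ 34) = Φ(-1.078) ≈ 0.141

0.141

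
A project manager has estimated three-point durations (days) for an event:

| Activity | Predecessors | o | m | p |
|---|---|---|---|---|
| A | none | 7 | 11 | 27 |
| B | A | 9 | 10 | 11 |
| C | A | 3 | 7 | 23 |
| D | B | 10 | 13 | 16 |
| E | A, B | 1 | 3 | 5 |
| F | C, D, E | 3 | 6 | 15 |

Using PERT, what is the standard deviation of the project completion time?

te_A = (7 + 4·11 + 27)/6 = 78/6 = 13; σ²_A = ((27−7)/6)² = 11.111
te_B = (9 + 4·10 + 11)/6 = 60/6 = 10; σ²_B = ((11−9)/6)² = 0.111
te_C = (3 + 4·7 + 23)/6 = 54/6 = 9; σ²_C = ((23−3)/6)² = 11.111
te_D = (10 + 4·13 + 16)/6 = 78/6 = 13; σ²_D = ((16−10)/6)² = 1.000
te_E = (1 + 4·3 + 5)/6 = 18/6 = 3; σ²_E = ((5−1)/6)² = 0.444
te_F = (3 + 4·6 + 15)/6 = 42/6 = 7; σ²_F = ((15−3)/6)² = 4.000

Forward pass:
ES_A = 0; EF_A = 13
ES_B = 13; EF_B = 13+10 = 23
ES_C = 13; EF_C = 13+9 = 22
ES_D = 23; EF_D = 23+13 = 36
ES_E = max(EF_A=13, EF_B=23) = 23; EF_E = 23+3 = 26
ES_F = max(EF_C=22, EF_D=36, EF_E=26) = 36; EF_F = 36+7 = 43
Expected project duration μ = 43 days. Critical path: A → B → D → F.

Variance along critical path = 11.111 + 0.111 + 1.000 + 4.000 = 16.222
σ = √16.222 = 4.028 days

4.03 days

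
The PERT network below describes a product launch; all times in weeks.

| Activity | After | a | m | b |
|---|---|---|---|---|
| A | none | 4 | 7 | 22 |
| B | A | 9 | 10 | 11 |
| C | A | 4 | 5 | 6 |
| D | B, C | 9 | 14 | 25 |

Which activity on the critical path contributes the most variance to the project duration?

te_A = (4 + 4·7 + 22)/6 = 54/6 = 9; σ²_A = ((22−4)/6)² = 9.000
te_B = (9 + 4·10 + 11)/6 = 60/6 = 10; σ²_B = ((11−9)/6)² = 0.111
te_C = (4 + 4·5 + 6)/6 = 30/6 = 5; σ²_C = ((6−4)/6)² = 0.111
te_D = (9 + 4·14 + 25)/6 = 90/6 = 15; σ²_D = ((25−9)/6)² = 7.111

Forward pass:
ES_A = 0; EF_A = 9
ES_B = 9; EF_B = 9+10 = 19
ES_C = 9; EF_C = 9+5 = 14
ES_D = max(EF_B=19, EF_C=14) = 19; EF_D = 19+15 = 34
Expected project duration μ = 34 weeks. Critical path: A → B → D.

Variances on critical path: σ²_A=9.000, σ²_B=0.111, σ²_D=7.111.
Largest is σ²_A = 9.000.

A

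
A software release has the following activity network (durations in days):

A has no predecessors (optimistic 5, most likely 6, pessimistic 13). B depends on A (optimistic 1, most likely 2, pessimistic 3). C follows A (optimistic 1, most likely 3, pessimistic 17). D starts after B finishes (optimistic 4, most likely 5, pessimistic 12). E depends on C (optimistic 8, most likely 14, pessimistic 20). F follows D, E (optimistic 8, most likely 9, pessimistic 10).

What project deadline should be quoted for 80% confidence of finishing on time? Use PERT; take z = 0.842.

38.0 days

te_A = (5 + 4·6 + 13)/6 = 42/6 = 7; σ²_A = ((13−5)/6)² = 1.778
te_B = (1 + 4·2 + 3)/6 = 12/6 = 2; σ²_B = ((3−1)/6)² = 0.111
te_C = (1 + 4·3 + 17)/6 = 30/6 = 5; σ²_C = ((17−1)/6)² = 7.111
te_D = (4 + 4·5 + 12)/6 = 36/6 = 6; σ²_D = ((12−4)/6)² = 1.778
te_E = (8 + 4·14 + 20)/6 = 84/6 = 14; σ²_E = ((20−8)/6)² = 4.000
te_F = (8 + 4·9 + 10)/6 = 54/6 = 9; σ²_F = ((10−8)/6)² = 0.111

Forward pass:
ES_A = 0; EF_A = 7
ES_B = 7; EF_B = 7+2 = 9
ES_C = 7; EF_C = 7+5 = 12
ES_D = 9; EF_D = 9+6 = 15
ES_E = 12; EF_E = 12+14 = 26
ES_F = max(EF_D=15, EF_E=26) = 26; EF_F = 26+9 = 35
Expected project duration μ = 35 days. Critical path: A → C → E → F.

Variance along critical path = 1.778 + 7.111 + 4.000 + 0.111 = 13.000; σ = 3.606 days.
D = μ + z·σ = 35 + 0.842·3.606 = 38.0 days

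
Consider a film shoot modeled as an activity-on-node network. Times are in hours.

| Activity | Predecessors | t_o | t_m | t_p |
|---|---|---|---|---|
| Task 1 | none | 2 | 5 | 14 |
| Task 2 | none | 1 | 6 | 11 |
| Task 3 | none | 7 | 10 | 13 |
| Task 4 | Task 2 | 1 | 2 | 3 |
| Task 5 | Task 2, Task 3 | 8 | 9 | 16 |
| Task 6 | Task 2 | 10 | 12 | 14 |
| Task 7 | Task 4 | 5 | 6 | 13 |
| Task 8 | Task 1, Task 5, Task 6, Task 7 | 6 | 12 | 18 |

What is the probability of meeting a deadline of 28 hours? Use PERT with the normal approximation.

0.062

te_Task 1 = (2 + 4·5 + 14)/6 = 36/6 = 6; σ²_Task 1 = ((14−2)/6)² = 4.000
te_Task 2 = (1 + 4·6 + 11)/6 = 36/6 = 6; σ²_Task 2 = ((11−1)/6)² = 2.778
te_Task 3 = (7 + 4·10 + 13)/6 = 60/6 = 10; σ²_Task 3 = ((13−7)/6)² = 1.000
te_Task 4 = (1 + 4·2 + 3)/6 = 12/6 = 2; σ²_Task 4 = ((3−1)/6)² = 0.111
te_Task 5 = (8 + 4·9 + 16)/6 = 60/6 = 10; σ²_Task 5 = ((16−8)/6)² = 1.778
te_Task 6 = (10 + 4·12 + 14)/6 = 72/6 = 12; σ²_Task 6 = ((14−10)/6)² = 0.444
te_Task 7 = (5 + 4·6 + 13)/6 = 42/6 = 7; σ²_Task 7 = ((13−5)/6)² = 1.778
te_Task 8 = (6 + 4·12 + 18)/6 = 72/6 = 12; σ²_Task 8 = ((18−6)/6)² = 4.000

Forward pass:
ES_Task 1 = 0; EF_Task 1 = 6
ES_Task 2 = 0; EF_Task 2 = 6
ES_Task 3 = 0; EF_Task 3 = 10
ES_Task 4 = 6; EF_Task 4 = 6+2 = 8
ES_Task 5 = max(EF_Task 2=6, EF_Task 3=10) = 10; EF_Task 5 = 10+10 = 20
ES_Task 6 = 6; EF_Task 6 = 6+12 = 18
ES_Task 7 = 8; EF_Task 7 = 8+7 = 15
ES_Task 8 = max(EF_Task 1=6, EF_Task 5=20, EF_Task 6=18, EF_Task 7=15) = 20; EF_Task 8 = 20+12 = 32
Expected project duration μ = 32 hours. Critical path: Task 3 → Task 5 → Task 8.

Variance along critical path = 1.000 + 1.778 + 4.000 = 6.778; σ = √6.778 = 2.603 hours.
Z = (28 − 32) / 2.603 = -1.536
P(T ≤ 28) = Φ(-1.536) ≈ 0.062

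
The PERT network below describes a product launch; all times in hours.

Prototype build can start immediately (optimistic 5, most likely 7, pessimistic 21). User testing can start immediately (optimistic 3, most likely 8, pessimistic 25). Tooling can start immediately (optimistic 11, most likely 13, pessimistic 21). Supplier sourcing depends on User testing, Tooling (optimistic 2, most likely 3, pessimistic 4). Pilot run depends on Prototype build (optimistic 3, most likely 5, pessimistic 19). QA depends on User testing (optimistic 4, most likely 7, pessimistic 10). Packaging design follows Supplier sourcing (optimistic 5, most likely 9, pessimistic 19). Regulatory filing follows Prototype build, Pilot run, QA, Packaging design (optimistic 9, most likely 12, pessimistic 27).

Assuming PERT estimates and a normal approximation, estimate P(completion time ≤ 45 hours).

te_Prototype build = (5 + 4·7 + 21)/6 = 54/6 = 9; σ²_Prototype build = ((21−5)/6)² = 7.111
te_User testing = (3 + 4·8 + 25)/6 = 60/6 = 10; σ²_User testing = ((25−3)/6)² = 13.444
te_Tooling = (11 + 4·13 + 21)/6 = 84/6 = 14; σ²_Tooling = ((21−11)/6)² = 2.778
te_Supplier sourcing = (2 + 4·3 + 4)/6 = 18/6 = 3; σ²_Supplier sourcing = ((4−2)/6)² = 0.111
te_Pilot run = (3 + 4·5 + 19)/6 = 42/6 = 7; σ²_Pilot run = ((19−3)/6)² = 7.111
te_QA = (4 + 4·7 + 10)/6 = 42/6 = 7; σ²_QA = ((10−4)/6)² = 1.000
te_Packaging design = (5 + 4·9 + 19)/6 = 60/6 = 10; σ²_Packaging design = ((19−5)/6)² = 5.444
te_Regulatory filing = (9 + 4·12 + 27)/6 = 84/6 = 14; σ²_Regulatory filing = ((27−9)/6)² = 9.000

Forward pass:
ES_Prototype build = 0; EF_Prototype build = 9
ES_User testing = 0; EF_User testing = 10
ES_Tooling = 0; EF_Tooling = 14
ES_Supplier sourcing = max(EF_User testing=10, EF_Tooling=14) = 14; EF_Supplier sourcing = 14+3 = 17
ES_Pilot run = 9; EF_Pilot run = 9+7 = 16
ES_QA = 10; EF_QA = 10+7 = 17
ES_Packaging design = 17; EF_Packaging design = 17+10 = 27
ES_Regulatory filing = max(EF_Prototype build=9, EF_Pilot run=16, EF_QA=17, EF_Packaging design=27) = 27; EF_Regulatory filing = 27+14 = 41
Expected project duration μ = 41 hours. Critical path: Tooling → Supplier sourcing → Packaging design → Regulatory filing.

Variance along critical path = 2.778 + 0.111 + 5.444 + 9.000 = 17.333; σ = √17.333 = 4.163 hours.
Z = (45 − 41) / 4.163 = 0.961
P(T ≤ 45) = Φ(0.961) ≈ 0.832

0.832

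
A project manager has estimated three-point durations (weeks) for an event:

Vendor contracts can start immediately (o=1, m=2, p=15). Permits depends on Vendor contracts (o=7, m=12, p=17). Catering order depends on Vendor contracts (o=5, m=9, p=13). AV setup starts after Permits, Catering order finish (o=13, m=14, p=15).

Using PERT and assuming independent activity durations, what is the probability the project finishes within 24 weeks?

0.019

te_Vendor contracts = (1 + 4·2 + 15)/6 = 24/6 = 4; σ²_Vendor contracts = ((15−1)/6)² = 5.444
te_Permits = (7 + 4·12 + 17)/6 = 72/6 = 12; σ²_Permits = ((17−7)/6)² = 2.778
te_Catering order = (5 + 4·9 + 13)/6 = 54/6 = 9; σ²_Catering order = ((13−5)/6)² = 1.778
te_AV setup = (13 + 4·14 + 15)/6 = 84/6 = 14; σ²_AV setup = ((15−13)/6)² = 0.111

Forward pass:
ES_Vendor contracts = 0; EF_Vendor contracts = 4
ES_Permits = 4; EF_Permits = 4+12 = 16
ES_Catering order = 4; EF_Catering order = 4+9 = 13
ES_AV setup = max(EF_Permits=16, EF_Catering order=13) = 16; EF_AV setup = 16+14 = 30
Expected project duration μ = 30 weeks. Critical path: Vendor contracts → Permits → AV setup.

Variance along critical path = 5.444 + 2.778 + 0.111 = 8.333; σ = √8.333 = 2.887 weeks.
Z = (24 − 30) / 2.887 = -2.078
P(T ≤ 24) = Φ(-2.078) ≈ 0.019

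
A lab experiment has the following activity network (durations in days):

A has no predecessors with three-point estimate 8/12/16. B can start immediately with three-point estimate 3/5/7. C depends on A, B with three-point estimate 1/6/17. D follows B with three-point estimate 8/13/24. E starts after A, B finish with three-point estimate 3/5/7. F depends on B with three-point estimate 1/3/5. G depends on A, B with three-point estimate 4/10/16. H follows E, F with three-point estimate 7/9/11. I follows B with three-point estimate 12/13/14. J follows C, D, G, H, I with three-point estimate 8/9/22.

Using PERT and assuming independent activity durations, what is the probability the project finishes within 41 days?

0.920

te_A = (8 + 4·12 + 16)/6 = 72/6 = 12; σ²_A = ((16−8)/6)² = 1.778
te_B = (3 + 4·5 + 7)/6 = 30/6 = 5; σ²_B = ((7−3)/6)² = 0.444
te_C = (1 + 4·6 + 17)/6 = 42/6 = 7; σ²_C = ((17−1)/6)² = 7.111
te_D = (8 + 4·13 + 24)/6 = 84/6 = 14; σ²_D = ((24−8)/6)² = 7.111
te_E = (3 + 4·5 + 7)/6 = 30/6 = 5; σ²_E = ((7−3)/6)² = 0.444
te_F = (1 + 4·3 + 5)/6 = 18/6 = 3; σ²_F = ((5−1)/6)² = 0.444
te_G = (4 + 4·10 + 16)/6 = 60/6 = 10; σ²_G = ((16−4)/6)² = 4.000
te_H = (7 + 4·9 + 11)/6 = 54/6 = 9; σ²_H = ((11−7)/6)² = 0.444
te_I = (12 + 4·13 + 14)/6 = 78/6 = 13; σ²_I = ((14−12)/6)² = 0.111
te_J = (8 + 4·9 + 22)/6 = 66/6 = 11; σ²_J = ((22−8)/6)² = 5.444

Forward pass:
ES_A = 0; EF_A = 12
ES_B = 0; EF_B = 5
ES_C = max(EF_A=12, EF_B=5) = 12; EF_C = 12+7 = 19
ES_D = 5; EF_D = 5+14 = 19
ES_E = max(EF_A=12, EF_B=5) = 12; EF_E = 12+5 = 17
ES_F = 5; EF_F = 5+3 = 8
ES_G = max(EF_A=12, EF_B=5) = 12; EF_G = 12+10 = 22
ES_H = max(EF_E=17, EF_F=8) = 17; EF_H = 17+9 = 26
ES_I = 5; EF_I = 5+13 = 18
ES_J = max(EF_C=19, EF_D=19, EF_G=22, EF_H=26, EF_I=18) = 26; EF_J = 26+11 = 37
Expected project duration μ = 37 days. Critical path: A → E → H → J.

Variance along critical path = 1.778 + 0.444 + 0.444 + 5.444 = 8.111; σ = √8.111 = 2.848 days.
Z = (41 − 37) / 2.848 = 1.404
P(T ≤ 41) = Φ(1.404) ≈ 0.920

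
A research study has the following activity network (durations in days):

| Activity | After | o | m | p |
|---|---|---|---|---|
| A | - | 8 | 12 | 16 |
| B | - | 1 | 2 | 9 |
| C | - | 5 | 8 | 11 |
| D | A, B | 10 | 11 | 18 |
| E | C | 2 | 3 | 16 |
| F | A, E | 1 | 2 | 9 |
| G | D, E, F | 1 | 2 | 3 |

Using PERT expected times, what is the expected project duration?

te_A = (8 + 4·12 + 16)/6 = 72/6 = 12
te_B = (1 + 4·2 + 9)/6 = 18/6 = 3
te_C = (5 + 4·8 + 11)/6 = 48/6 = 8
te_D = (10 + 4·11 + 18)/6 = 72/6 = 12
te_E = (2 + 4·3 + 16)/6 = 30/6 = 5
te_F = (1 + 4·2 + 9)/6 = 18/6 = 3
te_G = (1 + 4·2 + 3)/6 = 12/6 = 2

Forward pass:
ES_A = 0; EF_A = 12
ES_B = 0; EF_B = 3
ES_C = 0; EF_C = 8
ES_D = max(EF_A=12, EF_B=3) = 12; EF_D = 12+12 = 24
ES_E = 8; EF_E = 8+5 = 13
ES_F = max(EF_A=12, EF_E=13) = 13; EF_F = 13+3 = 16
ES_G = max(EF_D=24, EF_E=13, EF_F=16) = 24; EF_G = 24+2 = 26
Expected project duration μ = 26 days. Critical path: A → D → G.

26 days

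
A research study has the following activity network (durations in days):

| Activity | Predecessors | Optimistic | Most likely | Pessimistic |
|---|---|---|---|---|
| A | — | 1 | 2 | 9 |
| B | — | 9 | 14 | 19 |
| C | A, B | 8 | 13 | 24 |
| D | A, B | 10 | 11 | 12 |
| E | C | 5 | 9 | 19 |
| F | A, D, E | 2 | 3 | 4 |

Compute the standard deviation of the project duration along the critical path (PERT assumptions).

te_A = (1 + 4·2 + 9)/6 = 18/6 = 3; σ²_A = ((9−1)/6)² = 1.778
te_B = (9 + 4·14 + 19)/6 = 84/6 = 14; σ²_B = ((19−9)/6)² = 2.778
te_C = (8 + 4·13 + 24)/6 = 84/6 = 14; σ²_C = ((24−8)/6)² = 7.111
te_D = (10 + 4·11 + 12)/6 = 66/6 = 11; σ²_D = ((12−10)/6)² = 0.111
te_E = (5 + 4·9 + 19)/6 = 60/6 = 10; σ²_E = ((19−5)/6)² = 5.444
te_F = (2 + 4·3 + 4)/6 = 18/6 = 3; σ²_F = ((4−2)/6)² = 0.111

Forward pass:
ES_A = 0; EF_A = 3
ES_B = 0; EF_B = 14
ES_C = max(EF_A=3, EF_B=14) = 14; EF_C = 14+14 = 28
ES_D = max(EF_A=3, EF_B=14) = 14; EF_D = 14+11 = 25
ES_E = 28; EF_E = 28+10 = 38
ES_F = max(EF_A=3, EF_D=25, EF_E=38) = 38; EF_F = 38+3 = 41
Expected project duration μ = 41 days. Critical path: B → C → E → F.

Variance along critical path = 2.778 + 7.111 + 5.444 + 0.111 = 15.444
σ = √15.444 = 3.930 days

3.93 days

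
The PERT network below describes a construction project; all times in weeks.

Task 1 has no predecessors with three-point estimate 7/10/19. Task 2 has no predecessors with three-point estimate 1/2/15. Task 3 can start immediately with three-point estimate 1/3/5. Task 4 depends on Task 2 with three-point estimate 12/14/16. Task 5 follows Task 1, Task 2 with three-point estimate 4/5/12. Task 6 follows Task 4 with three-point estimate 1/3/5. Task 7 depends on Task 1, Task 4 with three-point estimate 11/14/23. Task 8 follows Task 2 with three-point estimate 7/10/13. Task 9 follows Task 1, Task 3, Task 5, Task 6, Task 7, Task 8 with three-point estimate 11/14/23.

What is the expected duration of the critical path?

te_Task 1 = (7 + 4·10 + 19)/6 = 66/6 = 11
te_Task 2 = (1 + 4·2 + 15)/6 = 24/6 = 4
te_Task 3 = (1 + 4·3 + 5)/6 = 18/6 = 3
te_Task 4 = (12 + 4·14 + 16)/6 = 84/6 = 14
te_Task 5 = (4 + 4·5 + 12)/6 = 36/6 = 6
te_Task 6 = (1 + 4·3 + 5)/6 = 18/6 = 3
te_Task 7 = (11 + 4·14 + 23)/6 = 90/6 = 15
te_Task 8 = (7 + 4·10 + 13)/6 = 60/6 = 10
te_Task 9 = (11 + 4·14 + 23)/6 = 90/6 = 15

Forward pass:
ES_Task 1 = 0; EF_Task 1 = 11
ES_Task 2 = 0; EF_Task 2 = 4
ES_Task 3 = 0; EF_Task 3 = 3
ES_Task 4 = 4; EF_Task 4 = 4+14 = 18
ES_Task 5 = max(EF_Task 1=11, EF_Task 2=4) = 11; EF_Task 5 = 11+6 = 17
ES_Task 6 = 18; EF_Task 6 = 18+3 = 21
ES_Task 7 = max(EF_Task 1=11, EF_Task 4=18) = 18; EF_Task 7 = 18+15 = 33
ES_Task 8 = 4; EF_Task 8 = 4+10 = 14
ES_Task 9 = max(EF_Task 1=11, EF_Task 3=3, EF_Task 5=17, EF_Task 6=21, EF_Task 7=33, EF_Task 8=14) = 33; EF_Task 9 = 33+15 = 48
Expected project duration μ = 48 weeks. Critical path: Task 2 → Task 4 → Task 7 → Task 9.

48 weeks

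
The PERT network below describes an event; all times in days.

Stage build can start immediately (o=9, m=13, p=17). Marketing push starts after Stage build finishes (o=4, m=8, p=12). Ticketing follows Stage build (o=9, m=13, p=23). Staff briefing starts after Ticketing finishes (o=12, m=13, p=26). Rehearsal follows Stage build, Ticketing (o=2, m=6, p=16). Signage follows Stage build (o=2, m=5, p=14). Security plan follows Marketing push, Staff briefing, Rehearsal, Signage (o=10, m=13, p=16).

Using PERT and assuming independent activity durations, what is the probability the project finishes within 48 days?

te_Stage build = (9 + 4·13 + 17)/6 = 78/6 = 13; σ²_Stage build = ((17−9)/6)² = 1.778
te_Marketing push = (4 + 4·8 + 12)/6 = 48/6 = 8; σ²_Marketing push = ((12−4)/6)² = 1.778
te_Ticketing = (9 + 4·13 + 23)/6 = 84/6 = 14; σ²_Ticketing = ((23−9)/6)² = 5.444
te_Staff briefing = (12 + 4·13 + 26)/6 = 90/6 = 15; σ²_Staff briefing = ((26−12)/6)² = 5.444
te_Rehearsal = (2 + 4·6 + 16)/6 = 42/6 = 7; σ²_Rehearsal = ((16−2)/6)² = 5.444
te_Signage = (2 + 4·5 + 14)/6 = 36/6 = 6; σ²_Signage = ((14−2)/6)² = 4.000
te_Security plan = (10 + 4·13 + 16)/6 = 78/6 = 13; σ²_Security plan = ((16−10)/6)² = 1.000

Forward pass:
ES_Stage build = 0; EF_Stage build = 13
ES_Marketing push = 13; EF_Marketing push = 13+8 = 21
ES_Ticketing = 13; EF_Ticketing = 13+14 = 27
ES_Staff briefing = 27; EF_Staff briefing = 27+15 = 42
ES_Rehearsal = max(EF_Stage build=13, EF_Ticketing=27) = 27; EF_Rehearsal = 27+7 = 34
ES_Signage = 13; EF_Signage = 13+6 = 19
ES_Security plan = max(EF_Marketing push=21, EF_Staff briefing=42, EF_Rehearsal=34, EF_Signage=19) = 42; EF_Security plan = 42+13 = 55
Expected project duration μ = 55 days. Critical path: Stage build → Ticketing → Staff briefing → Security plan.

Variance along critical path = 1.778 + 5.444 + 5.444 + 1.000 = 13.667; σ = √13.667 = 3.697 days.
Z = (48 − 55) / 3.697 = -1.894
P(T ≤ 48) = Φ(-1.894) ≈ 0.029

0.029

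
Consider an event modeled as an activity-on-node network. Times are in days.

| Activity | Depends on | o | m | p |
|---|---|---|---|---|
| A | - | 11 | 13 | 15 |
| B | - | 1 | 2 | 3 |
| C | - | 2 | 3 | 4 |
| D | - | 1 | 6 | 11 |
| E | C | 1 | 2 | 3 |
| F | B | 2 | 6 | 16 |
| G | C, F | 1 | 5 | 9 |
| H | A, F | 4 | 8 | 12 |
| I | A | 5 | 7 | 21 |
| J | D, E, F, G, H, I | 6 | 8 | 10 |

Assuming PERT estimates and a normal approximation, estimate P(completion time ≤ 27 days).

0.144

te_A = (11 + 4·13 + 15)/6 = 78/6 = 13; σ²_A = ((15−11)/6)² = 0.444
te_B = (1 + 4·2 + 3)/6 = 12/6 = 2; σ²_B = ((3−1)/6)² = 0.111
te_C = (2 + 4·3 + 4)/6 = 18/6 = 3; σ²_C = ((4−2)/6)² = 0.111
te_D = (1 + 4·6 + 11)/6 = 36/6 = 6; σ²_D = ((11−1)/6)² = 2.778
te_E = (1 + 4·2 + 3)/6 = 12/6 = 2; σ²_E = ((3−1)/6)² = 0.111
te_F = (2 + 4·6 + 16)/6 = 42/6 = 7; σ²_F = ((16−2)/6)² = 5.444
te_G = (1 + 4·5 + 9)/6 = 30/6 = 5; σ²_G = ((9−1)/6)² = 1.778
te_H = (4 + 4·8 + 12)/6 = 48/6 = 8; σ²_H = ((12−4)/6)² = 1.778
te_I = (5 + 4·7 + 21)/6 = 54/6 = 9; σ²_I = ((21−5)/6)² = 7.111
te_J = (6 + 4·8 + 10)/6 = 48/6 = 8; σ²_J = ((10−6)/6)² = 0.444

Forward pass:
ES_A = 0; EF_A = 13
ES_B = 0; EF_B = 2
ES_C = 0; EF_C = 3
ES_D = 0; EF_D = 6
ES_E = 3; EF_E = 3+2 = 5
ES_F = 2; EF_F = 2+7 = 9
ES_G = max(EF_C=3, EF_F=9) = 9; EF_G = 9+5 = 14
ES_H = max(EF_A=13, EF_F=9) = 13; EF_H = 13+8 = 21
ES_I = 13; EF_I = 13+9 = 22
ES_J = max(EF_D=6, EF_E=5, EF_F=9, EF_G=14, EF_H=21, EF_I=22) = 22; EF_J = 22+8 = 30
Expected project duration μ = 30 days. Critical path: A → I → J.

Variance along critical path = 0.444 + 7.111 + 0.444 = 8.000; σ = √8.000 = 2.828 days.
Z = (27 − 30) / 2.828 = -1.061
P(T ≤ 27) = Φ(-1.061) ≈ 0.144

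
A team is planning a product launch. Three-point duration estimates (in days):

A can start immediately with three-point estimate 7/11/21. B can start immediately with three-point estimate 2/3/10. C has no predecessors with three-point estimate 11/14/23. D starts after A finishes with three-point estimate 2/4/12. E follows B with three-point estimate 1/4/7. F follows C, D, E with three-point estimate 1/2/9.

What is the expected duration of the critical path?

20 days

te_A = (7 + 4·11 + 21)/6 = 72/6 = 12
te_B = (2 + 4·3 + 10)/6 = 24/6 = 4
te_C = (11 + 4·14 + 23)/6 = 90/6 = 15
te_D = (2 + 4·4 + 12)/6 = 30/6 = 5
te_E = (1 + 4·4 + 7)/6 = 24/6 = 4
te_F = (1 + 4·2 + 9)/6 = 18/6 = 3

Forward pass:
ES_A = 0; EF_A = 12
ES_B = 0; EF_B = 4
ES_C = 0; EF_C = 15
ES_D = 12; EF_D = 12+5 = 17
ES_E = 4; EF_E = 4+4 = 8
ES_F = max(EF_C=15, EF_D=17, EF_E=8) = 17; EF_F = 17+3 = 20
Expected project duration μ = 20 days. Critical path: A → D → F.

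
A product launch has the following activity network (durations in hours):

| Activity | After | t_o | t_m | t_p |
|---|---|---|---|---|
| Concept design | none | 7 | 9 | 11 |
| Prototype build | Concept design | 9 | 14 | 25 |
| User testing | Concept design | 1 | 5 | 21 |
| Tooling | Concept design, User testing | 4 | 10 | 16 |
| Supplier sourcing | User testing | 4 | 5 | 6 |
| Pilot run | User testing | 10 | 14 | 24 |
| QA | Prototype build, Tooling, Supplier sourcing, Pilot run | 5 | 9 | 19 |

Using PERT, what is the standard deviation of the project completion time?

te_Concept design = (7 + 4·9 + 11)/6 = 54/6 = 9; σ²_Concept design = ((11−7)/6)² = 0.444
te_Prototype build = (9 + 4·14 + 25)/6 = 90/6 = 15; σ²_Prototype build = ((25−9)/6)² = 7.111
te_User testing = (1 + 4·5 + 21)/6 = 42/6 = 7; σ²_User testing = ((21−1)/6)² = 11.111
te_Tooling = (4 + 4·10 + 16)/6 = 60/6 = 10; σ²_Tooling = ((16−4)/6)² = 4.000
te_Supplier sourcing = (4 + 4·5 + 6)/6 = 30/6 = 5; σ²_Supplier sourcing = ((6−4)/6)² = 0.111
te_Pilot run = (10 + 4·14 + 24)/6 = 90/6 = 15; σ²_Pilot run = ((24−10)/6)² = 5.444
te_QA = (5 + 4·9 + 19)/6 = 60/6 = 10; σ²_QA = ((19−5)/6)² = 5.444

Forward pass:
ES_Concept design = 0; EF_Concept design = 9
ES_Prototype build = 9; EF_Prototype build = 9+15 = 24
ES_User testing = 9; EF_User testing = 9+7 = 16
ES_Tooling = max(EF_Concept design=9, EF_User testing=16) = 16; EF_Tooling = 16+10 = 26
ES_Supplier sourcing = 16; EF_Supplier sourcing = 16+5 = 21
ES_Pilot run = 16; EF_Pilot run = 16+15 = 31
ES_QA = max(EF_Prototype build=24, EF_Tooling=26, EF_Supplier sourcing=21, EF_Pilot run=31) = 31; EF_QA = 31+10 = 41
Expected project duration μ = 41 hours. Critical path: Concept design → User testing → Pilot run → QA.

Variance along critical path = 0.444 + 11.111 + 5.444 + 5.444 = 22.444
σ = √22.444 = 4.738 hours

4.74 hours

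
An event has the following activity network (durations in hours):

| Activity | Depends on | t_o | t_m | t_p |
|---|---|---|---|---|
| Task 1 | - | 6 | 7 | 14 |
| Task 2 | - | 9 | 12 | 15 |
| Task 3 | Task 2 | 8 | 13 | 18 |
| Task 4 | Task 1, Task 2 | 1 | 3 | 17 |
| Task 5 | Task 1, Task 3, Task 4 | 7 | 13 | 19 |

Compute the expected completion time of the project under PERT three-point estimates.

38 hours

te_Task 1 = (6 + 4·7 + 14)/6 = 48/6 = 8
te_Task 2 = (9 + 4·12 + 15)/6 = 72/6 = 12
te_Task 3 = (8 + 4·13 + 18)/6 = 78/6 = 13
te_Task 4 = (1 + 4·3 + 17)/6 = 30/6 = 5
te_Task 5 = (7 + 4·13 + 19)/6 = 78/6 = 13

Forward pass:
ES_Task 1 = 0; EF_Task 1 = 8
ES_Task 2 = 0; EF_Task 2 = 12
ES_Task 3 = 12; EF_Task 3 = 12+13 = 25
ES_Task 4 = max(EF_Task 1=8, EF_Task 2=12) = 12; EF_Task 4 = 12+5 = 17
ES_Task 5 = max(EF_Task 1=8, EF_Task 3=25, EF_Task 4=17) = 25; EF_Task 5 = 25+13 = 38
Expected project duration μ = 38 hours. Critical path: Task 2 → Task 3 → Task 5.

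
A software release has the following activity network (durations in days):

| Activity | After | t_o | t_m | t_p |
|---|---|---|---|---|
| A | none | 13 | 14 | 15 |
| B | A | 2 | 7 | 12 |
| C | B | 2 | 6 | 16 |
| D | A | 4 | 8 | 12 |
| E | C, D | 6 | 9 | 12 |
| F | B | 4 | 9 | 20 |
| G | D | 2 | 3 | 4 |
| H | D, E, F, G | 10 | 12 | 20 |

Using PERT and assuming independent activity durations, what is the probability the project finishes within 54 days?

te_A = (13 + 4·14 + 15)/6 = 84/6 = 14; σ²_A = ((15−13)/6)² = 0.111
te_B = (2 + 4·7 + 12)/6 = 42/6 = 7; σ²_B = ((12−2)/6)² = 2.778
te_C = (2 + 4·6 + 16)/6 = 42/6 = 7; σ²_C = ((16−2)/6)² = 5.444
te_D = (4 + 4·8 + 12)/6 = 48/6 = 8; σ²_D = ((12−4)/6)² = 1.778
te_E = (6 + 4·9 + 12)/6 = 54/6 = 9; σ²_E = ((12−6)/6)² = 1.000
te_F = (4 + 4·9 + 20)/6 = 60/6 = 10; σ²_F = ((20−4)/6)² = 7.111
te_G = (2 + 4·3 + 4)/6 = 18/6 = 3; σ²_G = ((4−2)/6)² = 0.111
te_H = (10 + 4·12 + 20)/6 = 78/6 = 13; σ²_H = ((20−10)/6)² = 2.778

Forward pass:
ES_A = 0; EF_A = 14
ES_B = 14; EF_B = 14+7 = 21
ES_C = 21; EF_C = 21+7 = 28
ES_D = 14; EF_D = 14+8 = 22
ES_E = max(EF_C=28, EF_D=22) = 28; EF_E = 28+9 = 37
ES_F = 21; EF_F = 21+10 = 31
ES_G = 22; EF_G = 22+3 = 25
ES_H = max(EF_D=22, EF_E=37, EF_F=31, EF_G=25) = 37; EF_H = 37+13 = 50
Expected project duration μ = 50 days. Critical path: A → B → C → E → H.

Variance along critical path = 0.111 + 2.778 + 5.444 + 1.000 + 2.778 = 12.111; σ = √12.111 = 3.480 days.
Z = (54 − 50) / 3.480 = 1.149
P(T ≤ 54) = Φ(1.149) ≈ 0.875

0.875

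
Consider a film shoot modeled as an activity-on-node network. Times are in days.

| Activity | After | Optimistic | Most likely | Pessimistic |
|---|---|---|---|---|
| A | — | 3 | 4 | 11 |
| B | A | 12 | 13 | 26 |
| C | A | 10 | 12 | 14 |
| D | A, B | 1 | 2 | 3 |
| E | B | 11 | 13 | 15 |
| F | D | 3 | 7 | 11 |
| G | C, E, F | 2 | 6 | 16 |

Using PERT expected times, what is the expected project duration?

te_A = (3 + 4·4 + 11)/6 = 30/6 = 5
te_B = (12 + 4·13 + 26)/6 = 90/6 = 15
te_C = (10 + 4·12 + 14)/6 = 72/6 = 12
te_D = (1 + 4·2 + 3)/6 = 12/6 = 2
te_E = (11 + 4·13 + 15)/6 = 78/6 = 13
te_F = (3 + 4·7 + 11)/6 = 42/6 = 7
te_G = (2 + 4·6 + 16)/6 = 42/6 = 7

Forward pass:
ES_A = 0; EF_A = 5
ES_B = 5; EF_B = 5+15 = 20
ES_C = 5; EF_C = 5+12 = 17
ES_D = max(EF_A=5, EF_B=20) = 20; EF_D = 20+2 = 22
ES_E = 20; EF_E = 20+13 = 33
ES_F = 22; EF_F = 22+7 = 29
ES_G = max(EF_C=17, EF_E=33, EF_F=29) = 33; EF_G = 33+7 = 40
Expected project duration μ = 40 days. Critical path: A → B → E → G.

40 days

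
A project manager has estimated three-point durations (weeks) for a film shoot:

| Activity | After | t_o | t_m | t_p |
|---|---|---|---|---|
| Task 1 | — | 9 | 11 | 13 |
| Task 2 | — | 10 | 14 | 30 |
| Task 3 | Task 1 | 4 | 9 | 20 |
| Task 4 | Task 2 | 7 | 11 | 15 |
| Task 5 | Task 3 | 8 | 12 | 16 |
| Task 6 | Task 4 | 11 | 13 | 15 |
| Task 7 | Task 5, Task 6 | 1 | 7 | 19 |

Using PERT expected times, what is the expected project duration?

48 weeks

te_Task 1 = (9 + 4·11 + 13)/6 = 66/6 = 11
te_Task 2 = (10 + 4·14 + 30)/6 = 96/6 = 16
te_Task 3 = (4 + 4·9 + 20)/6 = 60/6 = 10
te_Task 4 = (7 + 4·11 + 15)/6 = 66/6 = 11
te_Task 5 = (8 + 4·12 + 16)/6 = 72/6 = 12
te_Task 6 = (11 + 4·13 + 15)/6 = 78/6 = 13
te_Task 7 = (1 + 4·7 + 19)/6 = 48/6 = 8

Forward pass:
ES_Task 1 = 0; EF_Task 1 = 11
ES_Task 2 = 0; EF_Task 2 = 16
ES_Task 3 = 11; EF_Task 3 = 11+10 = 21
ES_Task 4 = 16; EF_Task 4 = 16+11 = 27
ES_Task 5 = 21; EF_Task 5 = 21+12 = 33
ES_Task 6 = 27; EF_Task 6 = 27+13 = 40
ES_Task 7 = max(EF_Task 5=33, EF_Task 6=40) = 40; EF_Task 7 = 40+8 = 48
Expected project duration μ = 48 weeks. Critical path: Task 2 → Task 4 → Task 6 → Task 7.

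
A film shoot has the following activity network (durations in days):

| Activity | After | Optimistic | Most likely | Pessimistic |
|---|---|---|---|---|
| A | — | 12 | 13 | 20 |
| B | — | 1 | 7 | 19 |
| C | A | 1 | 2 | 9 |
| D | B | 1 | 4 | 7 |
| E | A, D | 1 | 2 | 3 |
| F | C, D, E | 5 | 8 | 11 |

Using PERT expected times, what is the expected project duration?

te_A = (12 + 4·13 + 20)/6 = 84/6 = 14
te_B = (1 + 4·7 + 19)/6 = 48/6 = 8
te_C = (1 + 4·2 + 9)/6 = 18/6 = 3
te_D = (1 + 4·4 + 7)/6 = 24/6 = 4
te_E = (1 + 4·2 + 3)/6 = 12/6 = 2
te_F = (5 + 4·8 + 11)/6 = 48/6 = 8

Forward pass:
ES_A = 0; EF_A = 14
ES_B = 0; EF_B = 8
ES_C = 14; EF_C = 14+3 = 17
ES_D = 8; EF_D = 8+4 = 12
ES_E = max(EF_A=14, EF_D=12) = 14; EF_E = 14+2 = 16
ES_F = max(EF_C=17, EF_D=12, EF_E=16) = 17; EF_F = 17+8 = 25
Expected project duration μ = 25 days. Critical path: A → C → F.

25 days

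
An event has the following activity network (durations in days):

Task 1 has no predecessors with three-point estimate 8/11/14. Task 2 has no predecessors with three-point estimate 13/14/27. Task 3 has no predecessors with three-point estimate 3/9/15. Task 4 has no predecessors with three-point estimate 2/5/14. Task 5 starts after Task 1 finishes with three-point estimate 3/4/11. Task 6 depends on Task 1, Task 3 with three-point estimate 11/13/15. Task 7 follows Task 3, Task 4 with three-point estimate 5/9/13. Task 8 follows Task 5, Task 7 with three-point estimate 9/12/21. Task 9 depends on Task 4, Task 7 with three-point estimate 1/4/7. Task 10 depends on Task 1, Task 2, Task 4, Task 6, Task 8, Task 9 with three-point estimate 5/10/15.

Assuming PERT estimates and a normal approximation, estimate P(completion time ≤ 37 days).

te_Task 1 = (8 + 4·11 + 14)/6 = 66/6 = 11; σ²_Task 1 = ((14−8)/6)² = 1.000
te_Task 2 = (13 + 4·14 + 27)/6 = 96/6 = 16; σ²_Task 2 = ((27−13)/6)² = 5.444
te_Task 3 = (3 + 4·9 + 15)/6 = 54/6 = 9; σ²_Task 3 = ((15−3)/6)² = 4.000
te_Task 4 = (2 + 4·5 + 14)/6 = 36/6 = 6; σ²_Task 4 = ((14−2)/6)² = 4.000
te_Task 5 = (3 + 4·4 + 11)/6 = 30/6 = 5; σ²_Task 5 = ((11−3)/6)² = 1.778
te_Task 6 = (11 + 4·13 + 15)/6 = 78/6 = 13; σ²_Task 6 = ((15−11)/6)² = 0.444
te_Task 7 = (5 + 4·9 + 13)/6 = 54/6 = 9; σ²_Task 7 = ((13−5)/6)² = 1.778
te_Task 8 = (9 + 4·12 + 21)/6 = 78/6 = 13; σ²_Task 8 = ((21−9)/6)² = 4.000
te_Task 9 = (1 + 4·4 + 7)/6 = 24/6 = 4; σ²_Task 9 = ((7−1)/6)² = 1.000
te_Task 10 = (5 + 4·10 + 15)/6 = 60/6 = 10; σ²_Task 10 = ((15−5)/6)² = 2.778

Forward pass:
ES_Task 1 = 0; EF_Task 1 = 11
ES_Task 2 = 0; EF_Task 2 = 16
ES_Task 3 = 0; EF_Task 3 = 9
ES_Task 4 = 0; EF_Task 4 = 6
ES_Task 5 = 11; EF_Task 5 = 11+5 = 16
ES_Task 6 = max(EF_Task 1=11, EF_Task 3=9) = 11; EF_Task 6 = 11+13 = 24
ES_Task 7 = max(EF_Task 3=9, EF_Task 4=6) = 9; EF_Task 7 = 9+9 = 18
ES_Task 8 = max(EF_Task 5=16, EF_Task 7=18) = 18; EF_Task 8 = 18+13 = 31
ES_Task 9 = max(EF_Task 4=6, EF_Task 7=18) = 18; EF_Task 9 = 18+4 = 22
ES_Task 10 = max(EF_Task 1=11, EF_Task 2=16, EF_Task 4=6, EF_Task 6=24, EF_Task 8=31, EF_Task 9=22) = 31; EF_Task 10 = 31+10 = 41
Expected project duration μ = 41 days. Critical path: Task 3 → Task 7 → Task 8 → Task 10.

Variance along critical path = 4.000 + 1.778 + 4.000 + 2.778 = 12.556; σ = √12.556 = 3.543 days.
Z = (37 − 41) / 3.543 = -1.129
P(T ≤ 37) = Φ(-1.129) ≈ 0.129

0.129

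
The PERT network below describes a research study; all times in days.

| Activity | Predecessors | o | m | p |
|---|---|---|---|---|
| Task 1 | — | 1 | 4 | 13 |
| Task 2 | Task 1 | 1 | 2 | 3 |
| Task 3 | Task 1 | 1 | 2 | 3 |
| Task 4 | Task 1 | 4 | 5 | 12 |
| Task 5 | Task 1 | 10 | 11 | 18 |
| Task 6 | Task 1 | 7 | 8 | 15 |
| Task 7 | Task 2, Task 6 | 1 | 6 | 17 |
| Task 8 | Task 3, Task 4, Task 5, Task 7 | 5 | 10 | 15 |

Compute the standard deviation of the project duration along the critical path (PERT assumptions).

te_Task 1 = (1 + 4·4 + 13)/6 = 30/6 = 5; σ²_Task 1 = ((13−1)/6)² = 4.000
te_Task 2 = (1 + 4·2 + 3)/6 = 12/6 = 2; σ²_Task 2 = ((3−1)/6)² = 0.111
te_Task 3 = (1 + 4·2 + 3)/6 = 12/6 = 2; σ²_Task 3 = ((3−1)/6)² = 0.111
te_Task 4 = (4 + 4·5 + 12)/6 = 36/6 = 6; σ²_Task 4 = ((12−4)/6)² = 1.778
te_Task 5 = (10 + 4·11 + 18)/6 = 72/6 = 12; σ²_Task 5 = ((18−10)/6)² = 1.778
te_Task 6 = (7 + 4·8 + 15)/6 = 54/6 = 9; σ²_Task 6 = ((15−7)/6)² = 1.778
te_Task 7 = (1 + 4·6 + 17)/6 = 42/6 = 7; σ²_Task 7 = ((17−1)/6)² = 7.111
te_Task 8 = (5 + 4·10 + 15)/6 = 60/6 = 10; σ²_Task 8 = ((15−5)/6)² = 2.778

Forward pass:
ES_Task 1 = 0; EF_Task 1 = 5
ES_Task 2 = 5; EF_Task 2 = 5+2 = 7
ES_Task 3 = 5; EF_Task 3 = 5+2 = 7
ES_Task 4 = 5; EF_Task 4 = 5+6 = 11
ES_Task 5 = 5; EF_Task 5 = 5+12 = 17
ES_Task 6 = 5; EF_Task 6 = 5+9 = 14
ES_Task 7 = max(EF_Task 2=7, EF_Task 6=14) = 14; EF_Task 7 = 14+7 = 21
ES_Task 8 = max(EF_Task 3=7, EF_Task 4=11, EF_Task 5=17, EF_Task 7=21) = 21; EF_Task 8 = 21+10 = 31
Expected project duration μ = 31 days. Critical path: Task 1 → Task 6 → Task 7 → Task 8.

Variance along critical path = 4.000 + 1.778 + 7.111 + 2.778 = 15.667
σ = √15.667 = 3.958 days

3.96 days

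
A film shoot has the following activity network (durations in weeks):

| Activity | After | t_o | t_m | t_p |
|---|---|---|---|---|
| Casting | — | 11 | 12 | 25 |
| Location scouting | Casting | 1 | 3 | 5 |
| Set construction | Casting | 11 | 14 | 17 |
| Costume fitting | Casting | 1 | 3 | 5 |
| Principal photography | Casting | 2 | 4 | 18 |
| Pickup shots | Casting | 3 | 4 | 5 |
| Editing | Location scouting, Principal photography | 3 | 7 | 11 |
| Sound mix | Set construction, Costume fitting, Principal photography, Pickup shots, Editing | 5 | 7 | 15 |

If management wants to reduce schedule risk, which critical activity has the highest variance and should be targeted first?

Casting

te_Casting = (11 + 4·12 + 25)/6 = 84/6 = 14; σ²_Casting = ((25−11)/6)² = 5.444
te_Location scouting = (1 + 4·3 + 5)/6 = 18/6 = 3; σ²_Location scouting = ((5−1)/6)² = 0.444
te_Set construction = (11 + 4·14 + 17)/6 = 84/6 = 14; σ²_Set construction = ((17−11)/6)² = 1.000
te_Costume fitting = (1 + 4·3 + 5)/6 = 18/6 = 3; σ²_Costume fitting = ((5−1)/6)² = 0.444
te_Principal photography = (2 + 4·4 + 18)/6 = 36/6 = 6; σ²_Principal photography = ((18−2)/6)² = 7.111
te_Pickup shots = (3 + 4·4 + 5)/6 = 24/6 = 4; σ²_Pickup shots = ((5−3)/6)² = 0.111
te_Editing = (3 + 4·7 + 11)/6 = 42/6 = 7; σ²_Editing = ((11−3)/6)² = 1.778
te_Sound mix = (5 + 4·7 + 15)/6 = 48/6 = 8; σ²_Sound mix = ((15−5)/6)² = 2.778

Forward pass:
ES_Casting = 0; EF_Casting = 14
ES_Location scouting = 14; EF_Location scouting = 14+3 = 17
ES_Set construction = 14; EF_Set construction = 14+14 = 28
ES_Costume fitting = 14; EF_Costume fitting = 14+3 = 17
ES_Principal photography = 14; EF_Principal photography = 14+6 = 20
ES_Pickup shots = 14; EF_Pickup shots = 14+4 = 18
ES_Editing = max(EF_Location scouting=17, EF_Principal photography=20) = 20; EF_Editing = 20+7 = 27
ES_Sound mix = max(EF_Set construction=28, EF_Costume fitting=17, EF_Principal photography=20, EF_Pickup shots=18, EF_Editing=27) = 28; EF_Sound mix = 28+8 = 36
Expected project duration μ = 36 weeks. Critical path: Casting → Set construction → Sound mix.

Variances on critical path: σ²_Casting=5.444, σ²_Set construction=1.000, σ²_Sound mix=2.778.
Largest is σ²_Casting = 5.444.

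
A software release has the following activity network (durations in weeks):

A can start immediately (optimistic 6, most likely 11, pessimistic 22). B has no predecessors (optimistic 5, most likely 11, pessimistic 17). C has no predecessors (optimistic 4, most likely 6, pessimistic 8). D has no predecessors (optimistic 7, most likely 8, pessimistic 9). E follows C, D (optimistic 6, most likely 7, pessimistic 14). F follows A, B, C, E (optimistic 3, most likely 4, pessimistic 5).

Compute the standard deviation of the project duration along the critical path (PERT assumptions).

te_A = (6 + 4·11 + 22)/6 = 72/6 = 12; σ²_A = ((22−6)/6)² = 7.111
te_B = (5 + 4·11 + 17)/6 = 66/6 = 11; σ²_B = ((17−5)/6)² = 4.000
te_C = (4 + 4·6 + 8)/6 = 36/6 = 6; σ²_C = ((8−4)/6)² = 0.444
te_D = (7 + 4·8 + 9)/6 = 48/6 = 8; σ²_D = ((9−7)/6)² = 0.111
te_E = (6 + 4·7 + 14)/6 = 48/6 = 8; σ²_E = ((14−6)/6)² = 1.778
te_F = (3 + 4·4 + 5)/6 = 24/6 = 4; σ²_F = ((5−3)/6)² = 0.111

Forward pass:
ES_A = 0; EF_A = 12
ES_B = 0; EF_B = 11
ES_C = 0; EF_C = 6
ES_D = 0; EF_D = 8
ES_E = max(EF_C=6, EF_D=8) = 8; EF_E = 8+8 = 16
ES_F = max(EF_A=12, EF_B=11, EF_C=6, EF_E=16) = 16; EF_F = 16+4 = 20
Expected project duration μ = 20 weeks. Critical path: D → E → F.

Variance along critical path = 0.111 + 1.778 + 0.111 = 2.000
σ = √2.000 = 1.414 weeks

1.41 weeks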